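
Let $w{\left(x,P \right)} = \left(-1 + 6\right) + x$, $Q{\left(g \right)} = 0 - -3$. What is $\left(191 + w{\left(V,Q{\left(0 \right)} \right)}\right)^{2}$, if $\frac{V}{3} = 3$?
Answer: $42025$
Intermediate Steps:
$V = 9$ ($V = 3 \cdot 3 = 9$)
$Q{\left(g \right)} = 3$ ($Q{\left(g \right)} = 0 + 3 = 3$)
$w{\left(x,P \right)} = 5 + x$
$\left(191 + w{\left(V,Q{\left(0 \right)} \right)}\right)^{2} = \left(191 + \left(5 + 9\right)\right)^{2} = \left(191 + 14\right)^{2} = 205^{2} = 42025$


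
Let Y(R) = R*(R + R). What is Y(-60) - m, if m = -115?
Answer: 7315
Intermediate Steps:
Y(R) = 2*R**2 (Y(R) = R*(2*R) = 2*R**2)
Y(-60) - m = 2*(-60)**2 - 1*(-115) = 2*3600 + 115 = 7200 + 115 = 7315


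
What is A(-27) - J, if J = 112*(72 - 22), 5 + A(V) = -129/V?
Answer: -50402/9 ≈ -5600.2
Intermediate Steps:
A(V) = -5 - 129/V
J = 5600 (J = 112*50 = 5600)
A(-27) - J = (-5 - 129/(-27)) - 1*5600 = (-5 - 129*(-1/27)) - 5600 = (-5 + 43/9) - 5600 = -2/9 - 5600 = -50402/9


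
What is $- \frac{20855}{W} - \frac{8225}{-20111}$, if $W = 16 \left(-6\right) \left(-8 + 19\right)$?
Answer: $\frac{61157215}{3033888} \approx 20.158$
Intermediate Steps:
$W = -1056$ ($W = \left(-96\right) 11 = -1056$)
$- \frac{20855}{W} - \frac{8225}{-20111} = - \frac{20855}{-1056} - \frac{8225}{-20111} = \left(-20855\right) \left(- \frac{1}{1056}\right) - - \frac{1175}{2873} = \frac{20855}{1056} + \frac{1175}{2873} = \frac{61157215}{3033888}$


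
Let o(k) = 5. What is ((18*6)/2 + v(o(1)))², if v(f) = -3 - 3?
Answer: 2304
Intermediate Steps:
v(f) = -6
((18*6)/2 + v(o(1)))² = ((18*6)/2 - 6)² = (108*(½) - 6)² = (54 - 6)² = 48² = 2304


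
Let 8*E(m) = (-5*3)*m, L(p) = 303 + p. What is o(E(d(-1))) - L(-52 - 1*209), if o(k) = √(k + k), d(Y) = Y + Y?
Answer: -42 + √30/2 ≈ -39.261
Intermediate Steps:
d(Y) = 2*Y
E(m) = -15*m/8 (E(m) = ((-5*3)*m)/8 = (-15*m)/8 = -15*m/8)
o(k) = √2*√k (o(k) = √(2*k) = √2*√k)
o(E(d(-1))) - L(-52 - 1*209) = √2*√(-15*(-1)/4) - (303 + (-52 - 1*209)) = √2*√(-15/8*(-2)) - (303 + (-52 - 209)) = √2*√(15/4) - (303 - 261) = √2*(√15/2) - 1*42 = √30/2 - 42 = -42 + √30/2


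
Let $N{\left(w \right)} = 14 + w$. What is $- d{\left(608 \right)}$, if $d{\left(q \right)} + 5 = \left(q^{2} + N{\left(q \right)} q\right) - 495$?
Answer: $-747340$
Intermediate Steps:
$d{\left(q \right)} = -500 + q^{2} + q \left(14 + q\right)$ ($d{\left(q \right)} = -5 - \left(495 - q^{2} - \left(14 + q\right) q\right) = -5 - \left(495 - q^{2} - q \left(14 + q\right)\right) = -5 + \left(-495 + q^{2} + q \left(14 + q\right)\right) = -500 + q^{2} + q \left(14 + q\right)$)
$- d{\left(608 \right)} = - (-500 + 608^{2} + 608 \left(14 + 608\right)) = - (-500 + 369664 + 608 \cdot 622) = - (-500 + 369664 + 378176) = \left(-1\right) 747340 = -747340$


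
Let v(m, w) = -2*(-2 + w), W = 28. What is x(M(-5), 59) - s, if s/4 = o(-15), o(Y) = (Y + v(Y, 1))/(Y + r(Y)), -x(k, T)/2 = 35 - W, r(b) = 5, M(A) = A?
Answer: -96/5 ≈ -19.200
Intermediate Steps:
v(m, w) = 4 - 2*w
x(k, T) = -14 (x(k, T) = -2*(35 - 1*28) = -2*(35 - 28) = -2*7 = -14)
o(Y) = (2 + Y)/(5 + Y) (o(Y) = (Y + (4 - 2*1))/(Y + 5) = (Y + (4 - 2))/(5 + Y) = (Y + 2)/(5 + Y) = (2 + Y)/(5 + Y))
s = 26/5 (s = 4*((2 - 15)/(5 - 15)) = 4*(-13/(-10)) = 4*(-1/10*(-13)) = 4*(13/10) = 26/5 ≈ 5.2000)
x(M(-5), 59) - s = -14 - 1*26/5 = -14 - 26/5 = -96/5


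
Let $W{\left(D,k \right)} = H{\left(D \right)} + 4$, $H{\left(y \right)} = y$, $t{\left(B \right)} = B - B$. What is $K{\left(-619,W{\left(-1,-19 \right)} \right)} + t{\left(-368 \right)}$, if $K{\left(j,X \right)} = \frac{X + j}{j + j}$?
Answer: $\frac{308}{619} \approx 0.49758$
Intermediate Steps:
$t{\left(B \right)} = 0$
$W{\left(D,k \right)} = 4 + D$ ($W{\left(D,k \right)} = D + 4 = 4 + D$)
$K{\left(j,X \right)} = \frac{X + j}{2 j}$
$K{\left(-619,W{\left(-1,-19 \right)} \right)} + t{\left(-368 \right)} = \frac{\left(4 - 1\right) - 619}{2 \left(-619\right)} + 0 = \frac{1}{2} \left(- \frac{1}{619}\right) \left(3 - 619\right) + 0 = \frac{1}{2} \left(- \frac{1}{619}\right) \left(-616\right) + 0 = \frac{308}{619} + 0 = \frac{308}{619}$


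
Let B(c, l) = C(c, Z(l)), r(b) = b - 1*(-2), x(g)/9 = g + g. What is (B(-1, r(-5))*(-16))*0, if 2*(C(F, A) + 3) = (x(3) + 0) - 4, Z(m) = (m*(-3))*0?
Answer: 0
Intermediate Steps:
Z(m) = 0 (Z(m) = -3*m*0 = 0)
x(g) = 18*g (x(g) = 9*(g + g) = 9*(2*g) = 18*g)
r(b) = 2 + b (r(b) = b + 2 = 2 + b)
C(F, A) = 22 (C(F, A) = -3 + ((18*3 + 0) - 4)/2 = -3 + ((54 + 0) - 4)/2 = -3 + (54 - 4)/2 = -3 + (1/2)*50 = -3 + 25 = 22)
B(c, l) = 22
(B(-1, r(-5))*(-16))*0 = (22*(-16))*0 = -352*0 = 0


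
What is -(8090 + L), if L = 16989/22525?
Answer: -182244239/22525 ≈ -8090.8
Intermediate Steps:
L = 16989/22525 (L = 16989*(1/22525) = 16989/22525 ≈ 0.75423)
-(8090 + L) = -(8090 + 16989/22525) = -1*182244239/22525 = -182244239/22525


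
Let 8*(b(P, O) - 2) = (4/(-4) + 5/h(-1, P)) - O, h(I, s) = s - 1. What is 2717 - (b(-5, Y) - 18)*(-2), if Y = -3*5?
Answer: 64519/24 ≈ 2688.3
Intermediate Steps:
h(I, s) = -1 + s
Y = -15
b(P, O) = 15/8 - O/8 + 5/(8*(-1 + P)) (b(P, O) = 2 + ((4/(-4) + 5/(-1 + P)) - O)/8 = 2 + ((4*(-1/4) + 5/(-1 + P)) - O)/8 = 2 + ((-1 + 5/(-1 + P)) - O)/8 = 2 + (-1 - O + 5/(-1 + P))/8 = 2 + (-1/8 - O/8 + 5/(8*(-1 + P))) = 15/8 - O/8 + 5/(8*(-1 + P)))
2717 - (b(-5, Y) - 18)*(-2) = 2717 - ((5 + (-1 - 5)*(15 - 1*(-15)))/(8*(-1 - 5)) - 18)*(-2) = 2717 - ((1/8)*(5 - 6*(15 + 15))/(-6) - 18)*(-2) = 2717 - ((1/8)*(-1/6)*(5 - 6*30) - 18)*(-2) = 2717 - ((1/8)*(-1/6)*(5 - 180) - 18)*(-2) = 2717 - ((1/8)*(-1/6)*(-175) - 18)*(-2) = 2717 - (175/48 - 18)*(-2) = 2717 - (-689)*(-2)/48 = 2717 - 1*689/24 = 2717 - 689/24 = 64519/24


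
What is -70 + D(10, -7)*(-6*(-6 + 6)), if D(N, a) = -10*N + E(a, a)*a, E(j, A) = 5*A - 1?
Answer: -70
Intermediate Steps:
E(j, A) = -1 + 5*A
D(N, a) = -10*N + a*(-1 + 5*a) (D(N, a) = -10*N + (-1 + 5*a)*a = -10*N + a*(-1 + 5*a))
-70 + D(10, -7)*(-6*(-6 + 6)) = -70 + (-10*10 - 7*(-1 + 5*(-7)))*(-6*(-6 + 6)) = -70 + (-100 - 7*(-1 - 35))*(-6*0) = -70 + (-100 - 7*(-36))*0 = -70 + (-100 + 252)*0 = -70 + 152*0 = -70 + 0 = -70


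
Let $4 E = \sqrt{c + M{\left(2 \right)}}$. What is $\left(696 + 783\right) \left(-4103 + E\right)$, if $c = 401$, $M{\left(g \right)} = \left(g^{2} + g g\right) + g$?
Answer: $-6068337 + \frac{1479 \sqrt{411}}{4} \approx -6.0608 \cdot 10^{6}$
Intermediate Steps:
$M{\left(g \right)} = g + 2 g^{2}$ ($M{\left(g \right)} = \left(g^{2} + g^{2}\right) + g = 2 g^{2} + g = g + 2 g^{2}$)
$E = \frac{\sqrt{411}}{4}$ ($E = \frac{\sqrt{401 + 2 \left(1 + 2 \cdot 2\right)}}{4} = \frac{\sqrt{401 + 2 \left(1 + 4\right)}}{4} = \frac{\sqrt{401 + 2 \cdot 5}}{4} = \frac{\sqrt{401 + 10}}{4} = \frac{\sqrt{411}}{4} \approx 5.0683$)
$\left(696 + 783\right) \left(-4103 + E\right) = \left(696 + 783\right) \left(-4103 + \frac{\sqrt{411}}{4}\right) = 1479 \left(-4103 + \frac{\sqrt{411}}{4}\right) = -6068337 + \frac{1479 \sqrt{411}}{4}$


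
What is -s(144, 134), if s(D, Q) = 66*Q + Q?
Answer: -8978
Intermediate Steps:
s(D, Q) = 67*Q
-s(144, 134) = -67*134 = -1*8978 = -8978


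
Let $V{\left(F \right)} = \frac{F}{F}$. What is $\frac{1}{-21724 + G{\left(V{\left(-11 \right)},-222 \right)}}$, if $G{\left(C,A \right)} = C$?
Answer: $- \frac{1}{21723} \approx -4.6034 \cdot 10^{-5}$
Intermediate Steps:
$V{\left(F \right)} = 1$
$\frac{1}{-21724 + G{\left(V{\left(-11 \right)},-222 \right)}} = \frac{1}{-21724 + 1} = \frac{1}{-21723} = - \frac{1}{21723}$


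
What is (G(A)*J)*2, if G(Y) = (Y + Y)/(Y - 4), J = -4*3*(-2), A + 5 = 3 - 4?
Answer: 288/5 ≈ 57.600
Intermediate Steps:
A = -6 (A = -5 + (3 - 4) = -5 - 1 = -6)
J = 24 (J = -12*(-2) = 24)
G(Y) = 2*Y/(-4 + Y) (G(Y) = (2*Y)/(-4 + Y) = 2*Y/(-4 + Y))
(G(A)*J)*2 = ((2*(-6)/(-4 - 6))*24)*2 = ((2*(-6)/(-10))*24)*2 = ((2*(-6)*(-⅒))*24)*2 = ((6/5)*24)*2 = (144/5)*2 = 288/5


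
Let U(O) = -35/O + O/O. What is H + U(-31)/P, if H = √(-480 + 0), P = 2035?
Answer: 6/5735 + 4*I*√30 ≈ 0.0010462 + 21.909*I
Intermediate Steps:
U(O) = 1 - 35/O (U(O) = -35/O + 1 = 1 - 35/O)
H = 4*I*√30 (H = √(-480) = 4*I*√30 ≈ 21.909*I)
H + U(-31)/P = 4*I*√30 + ((-35 - 31)/(-31))/2035 = 4*I*√30 - 1/31*(-66)*(1/2035) = 4*I*√30 + (66/31)*(1/2035) = 4*I*√30 + 6/5735 = 6/5735 + 4*I*√30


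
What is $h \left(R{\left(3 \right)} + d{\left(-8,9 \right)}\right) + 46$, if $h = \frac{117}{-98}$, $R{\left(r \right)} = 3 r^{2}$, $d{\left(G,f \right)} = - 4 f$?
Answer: $\frac{5561}{98} \approx 56.745$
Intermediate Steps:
$h = - \frac{117}{98}$ ($h = 117 \left(- \frac{1}{98}\right) = - \frac{117}{98} \approx -1.1939$)
$h \left(R{\left(3 \right)} + d{\left(-8,9 \right)}\right) + 46 = - \frac{117 \left(3 \cdot 3^{2} - 36\right)}{98} + 46 = - \frac{117 \left(3 \cdot 9 - 36\right)}{98} + 46 = - \frac{117 \left(27 - 36\right)}{98} + 46 = \left(- \frac{117}{98}\right) \left(-9\right) + 46 = \frac{1053}{98} + 46 = \frac{5561}{98}$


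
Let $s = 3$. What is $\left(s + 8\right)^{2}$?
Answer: $121$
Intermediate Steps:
$\left(s + 8\right)^{2} = \left(3 + 8\right)^{2} = 11^{2} = 121$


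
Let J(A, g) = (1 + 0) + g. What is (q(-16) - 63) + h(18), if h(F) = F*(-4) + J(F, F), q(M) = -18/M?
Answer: -919/8 ≈ -114.88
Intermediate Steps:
J(A, g) = 1 + g
h(F) = 1 - 3*F (h(F) = F*(-4) + (1 + F) = -4*F + (1 + F) = 1 - 3*F)
(q(-16) - 63) + h(18) = (-18/(-16) - 63) + (1 - 3*18) = (-18*(-1/16) - 63) + (1 - 54) = (9/8 - 63) - 53 = -495/8 - 53 = -919/8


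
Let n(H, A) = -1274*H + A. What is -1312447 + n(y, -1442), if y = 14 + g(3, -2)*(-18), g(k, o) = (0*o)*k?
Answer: -1331725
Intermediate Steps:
g(k, o) = 0 (g(k, o) = 0*k = 0)
y = 14 (y = 14 + 0*(-18) = 14 + 0 = 14)
n(H, A) = A - 1274*H
-1312447 + n(y, -1442) = -1312447 + (-1442 - 1274*14) = -1312447 + (-1442 - 17836) = -1312447 - 19278 = -1331725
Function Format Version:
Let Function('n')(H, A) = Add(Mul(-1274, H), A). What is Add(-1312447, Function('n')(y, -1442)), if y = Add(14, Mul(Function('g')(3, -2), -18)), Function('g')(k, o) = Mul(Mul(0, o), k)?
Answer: -1331725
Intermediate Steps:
Function('g')(k, o) = 0 (Function('g')(k, o) = Mul(0, k) = 0)
y = 14 (y = Add(14, Mul(0, -18)) = Add(14, 0) = 14)
Function('n')(H, A) = Add(A, Mul(-1274, H))
Add(-1312447, Function('n')(y, -1442)) = Add(-1312447, Add(-1442, Mul(-1274, 14))) = Add(-1312447, Add(-1442, -17836)) = Add(-1312447, -19278) = -1331725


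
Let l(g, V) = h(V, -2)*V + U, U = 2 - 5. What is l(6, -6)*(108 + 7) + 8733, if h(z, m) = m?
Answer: 9768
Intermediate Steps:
U = -3
l(g, V) = -3 - 2*V (l(g, V) = -2*V - 3 = -3 - 2*V)
l(6, -6)*(108 + 7) + 8733 = (-3 - 2*(-6))*(108 + 7) + 8733 = (-3 + 12)*115 + 8733 = 9*115 + 8733 = 1035 + 8733 = 9768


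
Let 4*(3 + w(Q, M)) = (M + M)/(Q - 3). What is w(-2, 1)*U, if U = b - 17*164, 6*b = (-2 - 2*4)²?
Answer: 128867/15 ≈ 8591.1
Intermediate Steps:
w(Q, M) = -3 + M/(2*(-3 + Q)) (w(Q, M) = -3 + ((M + M)/(Q - 3))/4 = -3 + ((2*M)/(-3 + Q))/4 = -3 + (2*M/(-3 + Q))/4 = -3 + M/(2*(-3 + Q)))
b = 50/3 (b = (-2 - 2*4)²/6 = (-2 - 8)²/6 = (⅙)*(-10)² = (⅙)*100 = 50/3 ≈ 16.667)
U = -8314/3 (U = 50/3 - 17*164 = 50/3 - 2788 = -8314/3 ≈ -2771.3)
w(-2, 1)*U = ((18 + 1 - 6*(-2))/(2*(-3 - 2)))*(-8314/3) = ((½)*(18 + 1 + 12)/(-5))*(-8314/3) = ((½)*(-⅕)*31)*(-8314/3) = -31/10*(-8314/3) = 128867/15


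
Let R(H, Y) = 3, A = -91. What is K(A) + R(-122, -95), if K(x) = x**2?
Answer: 8284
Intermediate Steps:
K(A) + R(-122, -95) = (-91)**2 + 3 = 8281 + 3 = 8284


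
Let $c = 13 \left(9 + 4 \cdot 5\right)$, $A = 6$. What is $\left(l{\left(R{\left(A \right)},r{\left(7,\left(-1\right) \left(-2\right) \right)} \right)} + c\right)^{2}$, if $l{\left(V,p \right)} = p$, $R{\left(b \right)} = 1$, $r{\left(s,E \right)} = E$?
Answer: $143641$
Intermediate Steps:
$c = 377$ ($c = 13 \left(9 + 20\right) = 13 \cdot 29 = 377$)
$\left(l{\left(R{\left(A \right)},r{\left(7,\left(-1\right) \left(-2\right) \right)} \right)} + c\right)^{2} = \left(\left(-1\right) \left(-2\right) + 377\right)^{2} = \left(2 + 377\right)^{2} = 379^{2} = 143641$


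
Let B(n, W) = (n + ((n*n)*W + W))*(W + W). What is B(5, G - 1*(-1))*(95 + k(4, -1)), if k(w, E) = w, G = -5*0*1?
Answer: 6138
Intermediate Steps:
G = 0 (G = 0*1 = 0)
B(n, W) = 2*W*(W + n + W*n²) (B(n, W) = (n + (n²*W + W))*(2*W) = (n + (W*n² + W))*(2*W) = (n + (W + W*n²))*(2*W) = (W + n + W*n²)*(2*W) = 2*W*(W + n + W*n²))
B(5, G - 1*(-1))*(95 + k(4, -1)) = (2*(0 - 1*(-1))*((0 - 1*(-1)) + 5 + (0 - 1*(-1))*5²))*(95 + 4) = (2*(0 + 1)*((0 + 1) + 5 + (0 + 1)*25))*99 = (2*1*(1 + 5 + 1*25))*99 = (2*1*(1 + 5 + 25))*99 = (2*1*31)*99 = 62*99 = 6138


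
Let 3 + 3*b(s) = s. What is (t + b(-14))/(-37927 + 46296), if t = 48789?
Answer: 146350/25107 ≈ 5.8290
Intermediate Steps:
b(s) = -1 + s/3
(t + b(-14))/(-37927 + 46296) = (48789 + (-1 + (⅓)*(-14)))/(-37927 + 46296) = (48789 + (-1 - 14/3))/8369 = (48789 - 17/3)*(1/8369) = (146350/3)*(1/8369) = 146350/25107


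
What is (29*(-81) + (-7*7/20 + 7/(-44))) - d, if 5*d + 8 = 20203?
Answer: -702967/110 ≈ -6390.6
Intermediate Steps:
d = 4039 (d = -8/5 + (⅕)*20203 = -8/5 + 20203/5 = 4039)
(29*(-81) + (-7*7/20 + 7/(-44))) - d = (29*(-81) + (-7*7/20 + 7/(-44))) - 1*4039 = (-2349 + (-49*1/20 + 7*(-1/44))) - 4039 = (-2349 + (-49/20 - 7/44)) - 4039 = (-2349 - 287/110) - 4039 = -258677/110 - 4039 = -702967/110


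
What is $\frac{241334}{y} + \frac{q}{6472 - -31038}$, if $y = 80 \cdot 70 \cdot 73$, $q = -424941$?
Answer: $- \frac{748470193}{69700400} \approx -10.738$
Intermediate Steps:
$y = 408800$ ($y = 5600 \cdot 73 = 408800$)
$\frac{241334}{y} + \frac{q}{6472 - -31038} = \frac{241334}{408800} - \frac{424941}{6472 - -31038} = 241334 \cdot \frac{1}{408800} - \frac{424941}{6472 + 31038} = \frac{120667}{204400} - \frac{424941}{37510} = \frac{120667}{204400} - \frac{38631}{3410} = - \frac{748470193}{69700400}$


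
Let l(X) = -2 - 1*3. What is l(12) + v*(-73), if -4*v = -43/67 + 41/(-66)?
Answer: -496145/17688 ≈ -28.050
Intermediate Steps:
l(X) = -5 (l(X) = -2 - 3 = -5)
v = 5585/17688 (v = -(-43/67 + 41/(-66))/4 = -(-43*1/67 + 41*(-1/66))/4 = -(-43/67 - 41/66)/4 = -¼*(-5585/4422) = 5585/17688 ≈ 0.31575)
l(12) + v*(-73) = -5 + (5585/17688)*(-73) = -5 - 407705/17688 = -496145/17688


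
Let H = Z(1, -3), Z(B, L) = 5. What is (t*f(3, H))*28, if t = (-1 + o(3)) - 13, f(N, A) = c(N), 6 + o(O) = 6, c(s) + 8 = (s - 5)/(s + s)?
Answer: 9800/3 ≈ 3266.7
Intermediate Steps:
H = 5
c(s) = -8 + (-5 + s)/(2*s) (c(s) = -8 + (s - 5)/(s + s) = -8 + (-5 + s)/((2*s)) = -8 + (-5 + s)*(1/(2*s)) = -8 + (-5 + s)/(2*s))
o(O) = 0 (o(O) = -6 + 6 = 0)
f(N, A) = 5*(-1 - 3*N)/(2*N)
t = -14 (t = (-1 + 0) - 13 = -1 - 13 = -14)
(t*f(3, H))*28 = -35*(-1 - 3*3)/3*28 = -35*(-1 - 9)/3*28 = -35*(-10)/3*28 = -14*(-25/3)*28 = (350/3)*28 = 9800/3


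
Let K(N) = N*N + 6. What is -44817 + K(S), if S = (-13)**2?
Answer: -16250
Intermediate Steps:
S = 169
K(N) = 6 + N**2 (K(N) = N**2 + 6 = 6 + N**2)
-44817 + K(S) = -44817 + (6 + 169**2) = -44817 + (6 + 28561) = -44817 + 28567 = -16250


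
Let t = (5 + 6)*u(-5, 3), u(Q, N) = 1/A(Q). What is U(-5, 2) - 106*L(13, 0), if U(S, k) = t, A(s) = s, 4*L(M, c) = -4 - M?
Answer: 4483/10 ≈ 448.30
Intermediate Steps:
L(M, c) = -1 - M/4 (L(M, c) = (-4 - M)/4 = -1 - M/4)
u(Q, N) = 1/Q
t = -11/5 (t = (5 + 6)/(-5) = 11*(-⅕) = -11/5 ≈ -2.2000)
U(S, k) = -11/5
U(-5, 2) - 106*L(13, 0) = -11/5 - 106*(-1 - ¼*13) = -11/5 - 106*(-1 - 13/4) = -11/5 - 106*(-17/4) = -11/5 + 901/2 = 4483/10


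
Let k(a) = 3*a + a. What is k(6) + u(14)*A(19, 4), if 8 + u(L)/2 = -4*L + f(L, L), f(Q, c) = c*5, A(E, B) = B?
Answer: 72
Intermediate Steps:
f(Q, c) = 5*c
u(L) = -16 + 2*L (u(L) = -16 + 2*(-4*L + 5*L) = -16 + 2*L)
k(a) = 4*a
k(6) + u(14)*A(19, 4) = 4*6 + (-16 + 2*14)*4 = 24 + (-16 + 28)*4 = 24 + 12*4 = 24 + 48 = 72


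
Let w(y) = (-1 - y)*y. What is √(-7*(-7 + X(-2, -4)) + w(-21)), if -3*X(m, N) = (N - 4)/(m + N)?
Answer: I*√3311/3 ≈ 19.18*I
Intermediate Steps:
w(y) = y*(-1 - y)
X(m, N) = -(-4 + N)/(3*(N + m)) (X(m, N) = -(N - 4)/(3*(m + N)) = -(-4 + N)/(3*(N + m)))
√(-7*(-7 + X(-2, -4)) + w(-21)) = √(-7*(-7 + (4 - 1*(-4))/(3*(-4 - 2))) - 1*(-21)*(1 - 21)) = √(-7*(-7 + (⅓)*(4 + 4)/(-6)) - 1*(-21)*(-20)) = √(-7*(-7 + (⅓)*(-⅙)*8) - 420) = √(-7*(-7 - 4/9) - 420) = √(-7*(-67/9) - 420) = √(469/9 - 420) = √(-3311/9) = I*√3311/3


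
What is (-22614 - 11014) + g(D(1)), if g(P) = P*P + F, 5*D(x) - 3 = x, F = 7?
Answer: -840509/25 ≈ -33620.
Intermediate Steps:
D(x) = ⅗ + x/5
g(P) = 7 + P² (g(P) = P*P + 7 = P² + 7 = 7 + P²)
(-22614 - 11014) + g(D(1)) = (-22614 - 11014) + (7 + (⅗ + (⅕)*1)²) = -33628 + (7 + (⅗ + ⅕)²) = -33628 + (7 + (⅘)²) = -33628 + (7 + 16/25) = -33628 + 191/25 = -840509/25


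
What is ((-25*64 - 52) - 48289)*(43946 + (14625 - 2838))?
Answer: -2783361753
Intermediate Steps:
((-25*64 - 52) - 48289)*(43946 + (14625 - 2838)) = ((-1600 - 52) - 48289)*(43946 + 11787) = (-1652 - 48289)*55733 = -49941*55733 = -2783361753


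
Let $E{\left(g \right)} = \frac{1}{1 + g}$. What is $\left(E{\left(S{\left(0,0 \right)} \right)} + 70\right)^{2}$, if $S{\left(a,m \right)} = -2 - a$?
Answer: $4761$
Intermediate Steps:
$\left(E{\left(S{\left(0,0 \right)} \right)} + 70\right)^{2} = \left(\frac{1}{1 - 2} + 70\right)^{2} = \left(\frac{1}{-1} + 70\right)^{2} = \left(-1 + 70\right)^{2} = 69^{2} = 4761$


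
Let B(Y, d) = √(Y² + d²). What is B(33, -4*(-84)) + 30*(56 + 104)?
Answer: 4800 + 3*√12665 ≈ 5137.6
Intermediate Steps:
B(33, -4*(-84)) + 30*(56 + 104) = √(33² + (-4*(-84))²) + 30*(56 + 104) = √(1089 + 336²) + 30*160 = √(1089 + 112896) + 4800 = √113985 + 4800 = 3*√12665 + 4800 = 4800 + 3*√12665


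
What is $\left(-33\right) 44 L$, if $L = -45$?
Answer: $65340$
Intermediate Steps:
$\left(-33\right) 44 L = \left(-33\right) 44 \left(-45\right) = \left(-1452\right) \left(-45\right) = 65340$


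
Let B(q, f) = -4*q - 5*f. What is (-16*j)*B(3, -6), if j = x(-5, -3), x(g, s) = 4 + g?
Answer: 288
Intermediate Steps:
B(q, f) = -5*f - 4*q
j = -1 (j = 4 - 5 = -1)
(-16*j)*B(3, -6) = (-16*(-1))*(-5*(-6) - 4*3) = 16*(30 - 12) = 16*18 = 288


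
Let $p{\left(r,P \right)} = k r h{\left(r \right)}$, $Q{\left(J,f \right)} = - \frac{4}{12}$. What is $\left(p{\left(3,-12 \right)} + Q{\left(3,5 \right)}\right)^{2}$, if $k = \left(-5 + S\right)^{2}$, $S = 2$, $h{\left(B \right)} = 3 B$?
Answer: $\frac{529984}{9} \approx 58887.0$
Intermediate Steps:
$Q{\left(J,f \right)} = - \frac{1}{3}$ ($Q{\left(J,f \right)} = \left(-4\right) \frac{1}{12} = - \frac{1}{3}$)
$k = 9$ ($k = \left(-5 + 2\right)^{2} = \left(-3\right)^{2} = 9$)
$p{\left(r,P \right)} = 27 r^{2}$ ($p{\left(r,P \right)} = 9 r 3 r = 27 r^{2}$)
$\left(p{\left(3,-12 \right)} + Q{\left(3,5 \right)}\right)^{2} = \left(27 \cdot 3^{2} - \frac{1}{3}\right)^{2} = \left(27 \cdot 9 - \frac{1}{3}\right)^{2} = \left(243 - \frac{1}{3}\right)^{2} = \left(\frac{728}{3}\right)^{2} = \frac{529984}{9}$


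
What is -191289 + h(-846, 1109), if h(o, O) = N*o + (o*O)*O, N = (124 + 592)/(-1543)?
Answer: -1605754153209/1543 ≈ -1.0407e+9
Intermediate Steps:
N = -716/1543 (N = 716*(-1/1543) = -716/1543 ≈ -0.46403)
h(o, O) = -716*o/1543 + o*O² (h(o, O) = -716*o/1543 + (o*O)*O = -716*o/1543 + (O*o)*O = -716*o/1543 + o*O²)
-191289 + h(-846, 1109) = -191289 + (1/1543)*(-846)*(-716 + 1543*1109²) = -191289 + (1/1543)*(-846)*(-716 + 1543*1229881) = -191289 + (1/1543)*(-846)*(-716 + 1897706383) = -191289 + (1/1543)*(-846)*1897705667 = -191289 - 1605458994282/1543 = -1605754153209/1543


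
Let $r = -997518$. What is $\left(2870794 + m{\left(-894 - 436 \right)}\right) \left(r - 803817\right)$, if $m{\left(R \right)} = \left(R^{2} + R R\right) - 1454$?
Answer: $-11541405531900$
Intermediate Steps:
$m{\left(R \right)} = -1454 + 2 R^{2}$ ($m{\left(R \right)} = \left(R^{2} + R^{2}\right) - 1454 = 2 R^{2} - 1454 = -1454 + 2 R^{2}$)
$\left(2870794 + m{\left(-894 - 436 \right)}\right) \left(r - 803817\right) = \left(2870794 - \left(1454 - 2 \left(-894 - 436\right)^{2}\right)\right) \left(-997518 - 803817\right) = \left(2870794 - \left(1454 - 2 \left(-1330\right)^{2}\right)\right) \left(-1801335\right) = \left(2870794 + \left(-1454 + 2 \cdot 1768900\right)\right) \left(-1801335\right) = \left(2870794 + \left(-1454 + 3537800\right)\right) \left(-1801335\right) = \left(2870794 + 3536346\right) \left(-1801335\right) = 6407140 \left(-1801335\right) = -11541405531900$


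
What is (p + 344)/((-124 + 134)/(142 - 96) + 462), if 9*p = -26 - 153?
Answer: 67091/95679 ≈ 0.70121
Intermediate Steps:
p = -179/9 (p = (-26 - 153)/9 = (⅑)*(-179) = -179/9 ≈ -19.889)
(p + 344)/((-124 + 134)/(142 - 96) + 462) = (-179/9 + 344)/((-124 + 134)/(142 - 96) + 462) = 2917/(9*(10/46 + 462)) = 2917/(9*(10*(1/46) + 462)) = 2917/(9*(5/23 + 462)) = 2917/(9*(10631/23)) = (2917/9)*(23/10631) = 67091/95679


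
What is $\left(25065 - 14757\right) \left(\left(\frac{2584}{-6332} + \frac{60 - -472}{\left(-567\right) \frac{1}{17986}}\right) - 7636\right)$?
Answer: $- \frac{10799426485112}{42741} \approx -2.5267 \cdot 10^{8}$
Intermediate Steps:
$\left(25065 - 14757\right) \left(\left(\frac{2584}{-6332} + \frac{60 - -472}{\left(-567\right) \frac{1}{17986}}\right) - 7636\right) = 10308 \left(\left(2584 \left(- \frac{1}{6332}\right) + \frac{60 + 472}{\left(-567\right) \frac{1}{17986}}\right) - 7636\right) = 10308 \left(\left(- \frac{646}{1583} + \frac{532}{- \frac{567}{17986}}\right) - 7636\right) = 10308 \left(\left(- \frac{646}{1583} + 532 \left(- \frac{17986}{567}\right)\right) - 7636\right) = 10308 \left(\left(- \frac{646}{1583} - \frac{1366936}{81}\right) - 7636\right) = 10308 \left(- \frac{2163912014}{128223} - 7636\right) = 10308 \left(- \frac{3143022842}{128223}\right) = - \frac{10799426485112}{42741}$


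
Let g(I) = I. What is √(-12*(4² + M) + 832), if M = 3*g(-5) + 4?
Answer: 2*√193 ≈ 27.785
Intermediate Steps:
M = -11 (M = 3*(-5) + 4 = -15 + 4 = -11)
√(-12*(4² + M) + 832) = √(-12*(4² - 11) + 832) = √(-12*(16 - 11) + 832) = √(-12*5 + 832) = √(-60 + 832) = √772 = 2*√193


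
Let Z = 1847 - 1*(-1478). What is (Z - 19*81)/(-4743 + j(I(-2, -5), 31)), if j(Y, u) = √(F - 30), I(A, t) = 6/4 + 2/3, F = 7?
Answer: -4235499/11248036 - 893*I*√23/11248036 ≈ -0.37655 - 0.00038075*I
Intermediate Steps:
Z = 3325 (Z = 1847 + 1478 = 3325)
I(A, t) = 13/6 (I(A, t) = 6*(¼) + 2*(⅓) = 3/2 + ⅔ = 13/6)
j(Y, u) = I*√23 (j(Y, u) = √(7 - 30) = √(-23) = I*√23)
(Z - 19*81)/(-4743 + j(I(-2, -5), 31)) = (3325 - 19*81)/(-4743 + I*√23) = (3325 - 1539)/(-4743 + I*√23) = 1786/(-4743 + I*√23)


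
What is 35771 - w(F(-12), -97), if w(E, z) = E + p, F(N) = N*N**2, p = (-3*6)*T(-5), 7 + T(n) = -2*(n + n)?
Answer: 37733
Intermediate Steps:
T(n) = -7 - 4*n (T(n) = -7 - 2*(n + n) = -7 - 4*n)
p = -234 (p = (-3*6)*(-7 - 4*(-5)) = -18*(-7 + 20) = -18*13 = -234)
F(N) = N**3
w(E, z) = -234 + E (w(E, z) = E - 234 = -234 + E)
35771 - w(F(-12), -97) = 35771 - (-234 + (-12)**3) = 35771 - (-234 - 1728) = 35771 - 1*(-1962) = 35771 + 1962 = 37733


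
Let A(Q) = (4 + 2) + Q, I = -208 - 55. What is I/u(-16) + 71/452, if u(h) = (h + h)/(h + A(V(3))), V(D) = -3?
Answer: -385779/3616 ≈ -106.69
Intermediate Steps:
I = -263
A(Q) = 6 + Q
u(h) = 2*h/(3 + h) (u(h) = (h + h)/(h + (6 - 3)) = (2*h)/(h + 3) = (2*h)/(3 + h) = 2*h/(3 + h))
I/u(-16) + 71/452 = -263/(2*(-16)/(3 - 16)) + 71/452 = -263/(2*(-16)/(-13)) + 71*(1/452) = -263/(2*(-16)*(-1/13)) + 71/452 = -263/32/13 + 71/452 = -263*13/32 + 71/452 = -3419/32 + 71/452 = -385779/3616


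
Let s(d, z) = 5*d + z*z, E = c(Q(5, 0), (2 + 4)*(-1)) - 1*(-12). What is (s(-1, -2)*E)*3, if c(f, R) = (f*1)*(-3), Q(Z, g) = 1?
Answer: -27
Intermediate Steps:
c(f, R) = -3*f (c(f, R) = f*(-3) = -3*f)
E = 9 (E = -3*1 - 1*(-12) = -3 + 12 = 9)
s(d, z) = z² + 5*d (s(d, z) = 5*d + z² = z² + 5*d)
(s(-1, -2)*E)*3 = (((-2)² + 5*(-1))*9)*3 = ((4 - 5)*9)*3 = -1*9*3 = -9*3 = -27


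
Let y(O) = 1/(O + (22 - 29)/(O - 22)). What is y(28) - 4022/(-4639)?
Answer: 675376/746879 ≈ 0.90426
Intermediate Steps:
y(O) = 1/(O - 7/(-22 + O))
y(28) - 4022/(-4639) = (22 - 1*28)/(7 - 1*28² + 22*28) - 4022/(-4639) = (22 - 28)/(7 - 1*784 + 616) - 4022*(-1/4639) = -6/(7 - 784 + 616) + 4022/4639 = -6/(-161) + 4022/4639 = -1/161*(-6) + 4022/4639 = 6/161 + 4022/4639 = 675376/746879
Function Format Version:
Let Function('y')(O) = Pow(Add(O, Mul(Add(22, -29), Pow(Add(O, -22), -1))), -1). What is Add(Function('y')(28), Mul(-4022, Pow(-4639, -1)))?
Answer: Rational(675376, 746879) ≈ 0.90426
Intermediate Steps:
Function('y')(O) = Pow(Add(O, Mul(-7, Pow(Add(-22, O), -1))), -1)
Add(Function('y')(28), Mul(-4022, Pow(-4639, -1))) = Add(Mul(Pow(Add(7, Mul(-1, Pow(28, 2)), Mul(22, 28)), -1), Add(22, Mul(-1, 28))), Mul(-4022, Pow(-4639, -1))) = Add(Mul(Pow(Add(7, Mul(-1, 784), 616), -1), Add(22, -28)), Mul(-4022, Rational(-1, 4639))) = Add(Mul(Pow(Add(7, -784, 616), -1), -6), Rational(4022, 4639)) = Add(Mul(Pow(-161, -1), -6), Rational(4022, 4639)) = Add(Mul(Rational(-1, 161), -6), Rational(4022, 4639)) = Add(Rational(6, 161), Rational(4022, 4639)) = Rational(675376, 746879)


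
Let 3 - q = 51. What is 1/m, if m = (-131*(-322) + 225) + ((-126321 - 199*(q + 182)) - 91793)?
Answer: -1/202373 ≈ -4.9414e-6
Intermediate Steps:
q = -48 (q = 3 - 1*51 = 3 - 51 = -48)
m = -202373 (m = (-131*(-322) + 225) + ((-126321 - 199*(-48 + 182)) - 91793) = (42182 + 225) + ((-126321 - 199*134) - 91793) = 42407 + ((-126321 - 26666) - 91793) = 42407 + (-152987 - 91793) = 42407 - 244780 = -202373)
1/m = 1/(-202373) = -1/202373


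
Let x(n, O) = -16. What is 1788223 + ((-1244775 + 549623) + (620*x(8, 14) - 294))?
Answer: 1082857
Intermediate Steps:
1788223 + ((-1244775 + 549623) + (620*x(8, 14) - 294)) = 1788223 + ((-1244775 + 549623) + (620*(-16) - 294)) = 1788223 + (-695152 + (-9920 - 294)) = 1788223 + (-695152 - 10214) = 1788223 - 705366 = 1082857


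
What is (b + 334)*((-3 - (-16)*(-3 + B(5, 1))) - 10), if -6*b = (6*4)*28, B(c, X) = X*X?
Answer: -9990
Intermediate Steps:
B(c, X) = X**2
b = -112 (b = -6*4*28/6 = -4*28 = -1/6*672 = -112)
(b + 334)*((-3 - (-16)*(-3 + B(5, 1))) - 10) = (-112 + 334)*((-3 - (-16)*(-3 + 1**2)) - 10) = 222*((-3 - (-16)*(-3 + 1)) - 10) = 222*((-3 - (-16)*(-2)) - 10) = 222*((-3 - 4*8) - 10) = 222*((-3 - 32) - 10) = 222*(-35 - 10) = 222*(-45) = -9990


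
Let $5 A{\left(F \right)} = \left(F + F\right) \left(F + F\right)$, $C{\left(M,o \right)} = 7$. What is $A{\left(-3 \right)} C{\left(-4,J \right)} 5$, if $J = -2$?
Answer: $252$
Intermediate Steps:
$A{\left(F \right)} = \frac{4 F^{2}}{5}$ ($A{\left(F \right)} = \frac{\left(F + F\right) \left(F + F\right)}{5} = \frac{2 F 2 F}{5} = \frac{4 F^{2}}{5}$)
$A{\left(-3 \right)} C{\left(-4,J \right)} 5 = \frac{4 \left(-3\right)^{2}}{5} \cdot 7 \cdot 5 = \frac{4}{5} \cdot 9 \cdot 7 \cdot 5 = \frac{36}{5} \cdot 7 \cdot 5 = \frac{252}{5} \cdot 5 = 252$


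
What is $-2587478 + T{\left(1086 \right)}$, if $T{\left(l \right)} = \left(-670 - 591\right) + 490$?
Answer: $-2588249$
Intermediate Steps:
$T{\left(l \right)} = -771$ ($T{\left(l \right)} = -1261 + 490 = -771$)
$-2587478 + T{\left(1086 \right)} = -2587478 - 771 = -2588249$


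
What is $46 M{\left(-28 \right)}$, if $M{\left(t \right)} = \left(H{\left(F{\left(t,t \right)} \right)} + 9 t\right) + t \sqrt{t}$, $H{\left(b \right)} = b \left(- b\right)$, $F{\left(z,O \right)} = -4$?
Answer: $-12328 - 2576 i \sqrt{7} \approx -12328.0 - 6815.5 i$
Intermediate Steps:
$H{\left(b \right)} = - b^{2}$
$M{\left(t \right)} = -16 + t^{\frac{3}{2}} + 9 t$ ($M{\left(t \right)} = \left(- \left(-4\right)^{2} + 9 t\right) + t \sqrt{t} = \left(\left(-1\right) 16 + 9 t\right) + t^{\frac{3}{2}} = \left(-16 + 9 t\right) + t^{\frac{3}{2}} = -16 + t^{\frac{3}{2}} + 9 t$)
$46 M{\left(-28 \right)} = 46 \left(-16 + \left(-28\right)^{\frac{3}{2}} + 9 \left(-28\right)\right) = 46 \left(-16 - 56 i \sqrt{7} - 252\right) = 46 \left(-268 - 56 i \sqrt{7}\right) = -12328 - 2576 i \sqrt{7}$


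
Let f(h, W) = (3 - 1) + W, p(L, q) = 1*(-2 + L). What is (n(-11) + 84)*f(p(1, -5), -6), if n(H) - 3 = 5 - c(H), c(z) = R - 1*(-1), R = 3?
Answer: -352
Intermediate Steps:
p(L, q) = -2 + L
c(z) = 4 (c(z) = 3 - 1*(-1) = 3 + 1 = 4)
f(h, W) = 2 + W
n(H) = 4 (n(H) = 3 + (5 - 1*4) = 3 + (5 - 4) = 3 + 1 = 4)
(n(-11) + 84)*f(p(1, -5), -6) = (4 + 84)*(2 - 6) = 88*(-4) = -352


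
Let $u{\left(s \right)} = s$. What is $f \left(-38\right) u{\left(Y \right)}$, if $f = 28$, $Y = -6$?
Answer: $6384$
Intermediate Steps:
$f \left(-38\right) u{\left(Y \right)} = 28 \left(-38\right) \left(-6\right) = \left(-1064\right) \left(-6\right) = 6384$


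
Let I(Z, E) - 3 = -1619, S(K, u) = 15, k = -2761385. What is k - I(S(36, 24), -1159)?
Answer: -2759769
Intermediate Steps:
I(Z, E) = -1616 (I(Z, E) = 3 - 1619 = -1616)
k - I(S(36, 24), -1159) = -2761385 - 1*(-1616) = -2761385 + 1616 = -2759769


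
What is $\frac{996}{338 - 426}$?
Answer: $- \frac{249}{22} \approx -11.318$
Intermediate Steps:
$\frac{996}{338 - 426} = \frac{996}{-88} = 996 \left(- \frac{1}{88}\right) = - \frac{249}{22}$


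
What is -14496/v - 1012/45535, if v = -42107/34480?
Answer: 22759355800516/1917342245 ≈ 11870.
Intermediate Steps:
v = -42107/34480 (v = -42107*1/34480 = -42107/34480 ≈ -1.2212)
-14496/v - 1012/45535 = -14496/(-42107/34480) - 1012/45535 = -14496*(-34480/42107) - 1012*1/45535 = 499822080/42107 - 1012/45535 = 22759355800516/1917342245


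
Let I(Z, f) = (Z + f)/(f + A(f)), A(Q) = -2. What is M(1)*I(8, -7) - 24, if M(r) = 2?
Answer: -218/9 ≈ -24.222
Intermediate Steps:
I(Z, f) = (Z + f)/(-2 + f) (I(Z, f) = (Z + f)/(f - 2) = (Z + f)/(-2 + f))
M(1)*I(8, -7) - 24 = 2*((8 - 7)/(-2 - 7)) - 24 = 2*(1/(-9)) - 24 = 2*(-⅑*1) - 24 = 2*(-⅑) - 24 = -2/9 - 24 = -218/9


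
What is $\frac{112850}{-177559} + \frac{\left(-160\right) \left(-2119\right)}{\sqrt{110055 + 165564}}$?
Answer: $- \frac{112850}{177559} + \frac{339040 \sqrt{275619}}{275619} \approx 645.16$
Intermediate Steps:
$\frac{112850}{-177559} + \frac{\left(-160\right) \left(-2119\right)}{\sqrt{110055 + 165564}} = 112850 \left(- \frac{1}{177559}\right) + \frac{339040}{\sqrt{275619}} = - \frac{112850}{177559} + 339040 \frac{\sqrt{275619}}{275619} = - \frac{112850}{177559} + \frac{339040 \sqrt{275619}}{275619}$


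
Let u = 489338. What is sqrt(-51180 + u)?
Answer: 7*sqrt(8942) ≈ 661.94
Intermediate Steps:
sqrt(-51180 + u) = sqrt(-51180 + 489338) = sqrt(438158) = 7*sqrt(8942)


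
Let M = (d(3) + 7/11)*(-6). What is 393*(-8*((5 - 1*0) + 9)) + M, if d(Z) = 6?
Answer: -484614/11 ≈ -44056.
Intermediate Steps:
M = -438/11 (M = (6 + 7/11)*(-6) = (73/11)*(-6) = -438/11 ≈ -39.818)
393*(-8*((5 - 1*0) + 9)) + M = 393*(-8*((5 - 1*0) + 9)) - 438/11 = 393*(-8*((5 + 0) + 9)) - 438/11 = 393*(-8*(5 + 9)) - 438/11 = 393*(-8*14) - 438/11 = 393*(-112) - 438/11 = -44016 - 438/11 = -484614/11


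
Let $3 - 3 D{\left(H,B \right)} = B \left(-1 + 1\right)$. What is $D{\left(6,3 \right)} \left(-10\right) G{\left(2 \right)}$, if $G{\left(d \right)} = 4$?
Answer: $-40$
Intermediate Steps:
$D{\left(H,B \right)} = 1$ ($D{\left(H,B \right)} = 1 - \frac{B \left(-1 + 1\right)}{3} = 1 - \frac{B 0}{3} = 1 - 0 = 1 + 0 = 1$)
$D{\left(6,3 \right)} \left(-10\right) G{\left(2 \right)} = 1 \left(-10\right) 4 = \left(-10\right) 4 = -40$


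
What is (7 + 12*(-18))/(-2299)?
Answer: 1/11 ≈ 0.090909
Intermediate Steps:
(7 + 12*(-18))/(-2299) = (7 - 216)*(-1/2299) = -209*(-1/2299) = 1/11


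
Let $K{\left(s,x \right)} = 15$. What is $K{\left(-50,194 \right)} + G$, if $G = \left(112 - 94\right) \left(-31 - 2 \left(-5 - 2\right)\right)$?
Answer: $-291$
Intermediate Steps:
$G = -306$ ($G = 18 \left(-31 - -14\right) = 18 \left(-31 + 14\right) = 18 \left(-17\right) = -306$)
$K{\left(-50,194 \right)} + G = 15 - 306 = -291$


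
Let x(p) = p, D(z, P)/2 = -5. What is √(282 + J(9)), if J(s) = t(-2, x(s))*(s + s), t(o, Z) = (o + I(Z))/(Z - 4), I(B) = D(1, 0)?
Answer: √5970/5 ≈ 15.453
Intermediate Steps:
D(z, P) = -10 (D(z, P) = 2*(-5) = -10)
I(B) = -10
t(o, Z) = (-10 + o)/(-4 + Z) (t(o, Z) = (o - 10)/(Z - 4) = (-10 + o)/(-4 + Z))
J(s) = -24*s/(-4 + s) (J(s) = ((-10 - 2)/(-4 + s))*(s + s) = (-12/(-4 + s))*(2*s) = -24*s/(-4 + s))
√(282 + J(9)) = √(282 - 24*9/(-4 + 9)) = √(282 - 24*9/5) = √(282 - 24*9*⅕) = √(282 - 216/5) = √(1194/5) = √5970/5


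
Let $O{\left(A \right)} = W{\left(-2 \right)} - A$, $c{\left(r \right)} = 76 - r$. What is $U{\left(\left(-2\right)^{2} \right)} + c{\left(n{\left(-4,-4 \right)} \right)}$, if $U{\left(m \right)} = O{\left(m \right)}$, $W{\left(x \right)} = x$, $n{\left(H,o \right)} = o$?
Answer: $74$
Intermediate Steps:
$O{\left(A \right)} = -2 - A$
$U{\left(m \right)} = -2 - m$
$U{\left(\left(-2\right)^{2} \right)} + c{\left(n{\left(-4,-4 \right)} \right)} = \left(-2 - \left(-2\right)^{2}\right) + \left(76 - -4\right) = \left(-2 - 4\right) + \left(76 + 4\right) = \left(-2 - 4\right) + 80 = -6 + 80 = 74$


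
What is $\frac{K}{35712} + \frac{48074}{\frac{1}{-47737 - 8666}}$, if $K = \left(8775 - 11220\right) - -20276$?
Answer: $- \frac{96833724441433}{35712} \approx -2.7115 \cdot 10^{9}$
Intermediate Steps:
$K = 17831$ ($K = -2445 + 20276 = 17831$)
$\frac{K}{35712} + \frac{48074}{\frac{1}{-47737 - 8666}} = \frac{17831}{35712} + \frac{48074}{\frac{1}{-47737 - 8666}} = 17831 \cdot \frac{1}{35712} + \frac{48074}{\frac{1}{-56403}} = \frac{17831}{35712} + \frac{48074}{- \frac{1}{56403}} = \frac{17831}{35712} + 48074 \left(-56403\right) = \frac{17831}{35712} - 2711517822 = - \frac{96833724441433}{35712}$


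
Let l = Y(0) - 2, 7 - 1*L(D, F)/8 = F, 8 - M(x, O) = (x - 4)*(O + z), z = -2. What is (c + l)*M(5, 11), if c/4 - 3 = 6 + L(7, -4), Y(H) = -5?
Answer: -381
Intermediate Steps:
M(x, O) = 8 - (-4 + x)*(-2 + O) (M(x, O) = 8 - (x - 4)*(O - 2) = 8 - (-4 + x)*(-2 + O))
L(D, F) = 56 - 8*F
l = -7 (l = -5 - 2 = -7)
c = 388 (c = 12 + 4*(6 + (56 - 8*(-4))) = 12 + 4*(6 + (56 + 32)) = 12 + 4*(6 + 88) = 12 + 4*94 = 12 + 376 = 388)
(c + l)*M(5, 11) = (388 - 7)*(2*5 + 4*11 - 1*11*5) = 381*(10 + 44 - 55) = 381*(-1) = -381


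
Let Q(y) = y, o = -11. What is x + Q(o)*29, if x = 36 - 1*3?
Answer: -286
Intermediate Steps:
x = 33 (x = 36 - 3 = 33)
x + Q(o)*29 = 33 - 11*29 = 33 - 319 = -286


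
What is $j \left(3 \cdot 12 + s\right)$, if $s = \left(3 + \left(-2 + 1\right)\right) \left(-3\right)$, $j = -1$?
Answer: $-30$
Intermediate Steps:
$s = -6$ ($s = \left(3 - 1\right) \left(-3\right) = 2 \left(-3\right) = -6$)
$j \left(3 \cdot 12 + s\right) = - (3 \cdot 12 - 6) = - (36 - 6) = \left(-1\right) 30 = -30$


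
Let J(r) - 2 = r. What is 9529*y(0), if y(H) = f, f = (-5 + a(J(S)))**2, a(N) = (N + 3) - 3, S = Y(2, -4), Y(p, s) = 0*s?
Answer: 85761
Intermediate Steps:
Y(p, s) = 0
S = 0
J(r) = 2 + r
a(N) = N (a(N) = (3 + N) - 3 = N)
f = 9 (f = (-5 + (2 + 0))**2 = (-5 + 2)**2 = (-3)**2 = 9)
y(H) = 9
9529*y(0) = 9529*9 = 85761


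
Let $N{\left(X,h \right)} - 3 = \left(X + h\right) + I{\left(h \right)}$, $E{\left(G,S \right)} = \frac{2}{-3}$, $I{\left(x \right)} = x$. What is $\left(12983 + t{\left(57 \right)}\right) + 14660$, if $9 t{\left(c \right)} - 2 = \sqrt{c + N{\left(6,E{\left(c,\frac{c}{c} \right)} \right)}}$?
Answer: $\frac{248789}{9} + \frac{\sqrt{582}}{27} \approx 27644.0$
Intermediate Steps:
$E{\left(G,S \right)} = - \frac{2}{3}$ ($E{\left(G,S \right)} = 2 \left(- \frac{1}{3}\right) = - \frac{2}{3}$)
$N{\left(X,h \right)} = 3 + X + 2 h$ ($N{\left(X,h \right)} = 3 + \left(\left(X + h\right) + h\right) = 3 + \left(X + 2 h\right) = 3 + X + 2 h$)
$t{\left(c \right)} = \frac{2}{9} + \frac{\sqrt{\frac{23}{3} + c}}{9}$ ($t{\left(c \right)} = \frac{2}{9} + \frac{\sqrt{c + \left(3 + 6 + 2 \left(- \frac{2}{3}\right)\right)}}{9} = \frac{2}{9} + \frac{\sqrt{c + \left(3 + 6 - \frac{4}{3}\right)}}{9} = \frac{2}{9} + \frac{\sqrt{c + \frac{23}{3}}}{9} = \frac{2}{9} + \frac{\sqrt{\frac{23}{3} + c}}{9}$)
$\left(12983 + t{\left(57 \right)}\right) + 14660 = \left(12983 + \left(\frac{2}{9} + \frac{\sqrt{69 + 9 \cdot 57}}{27}\right)\right) + 14660 = \left(12983 + \left(\frac{2}{9} + \frac{\sqrt{69 + 513}}{27}\right)\right) + 14660 = \left(12983 + \left(\frac{2}{9} + \frac{\sqrt{582}}{27}\right)\right) + 14660 = \left(\frac{116849}{9} + \frac{\sqrt{582}}{27}\right) + 14660 = \frac{248789}{9} + \frac{\sqrt{582}}{27}$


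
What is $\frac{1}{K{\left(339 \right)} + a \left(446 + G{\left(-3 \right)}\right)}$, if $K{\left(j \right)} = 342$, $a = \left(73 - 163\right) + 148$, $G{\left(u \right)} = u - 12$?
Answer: $\frac{1}{25340} \approx 3.9463 \cdot 10^{-5}$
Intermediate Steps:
$G{\left(u \right)} = -12 + u$ ($G{\left(u \right)} = u - 12 = -12 + u$)
$a = 58$ ($a = -90 + 148 = 58$)
$\frac{1}{K{\left(339 \right)} + a \left(446 + G{\left(-3 \right)}\right)} = \frac{1}{342 + 58 \left(446 - 15\right)} = \frac{1}{342 + 58 \cdot 431} = \frac{1}{342 + 24998} = \frac{1}{25340}$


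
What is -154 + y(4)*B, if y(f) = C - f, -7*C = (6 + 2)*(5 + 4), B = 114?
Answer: -12478/7 ≈ -1782.6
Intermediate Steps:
C = -72/7 (C = -(6 + 2)*(5 + 4)/7 = -8*9/7 = -⅐*72 = -72/7 ≈ -10.286)
y(f) = -72/7 - f
-154 + y(4)*B = -154 + (-72/7 - 1*4)*114 = -154 + (-72/7 - 4)*114 = -154 - 100/7*114 = -154 - 11400/7 = -12478/7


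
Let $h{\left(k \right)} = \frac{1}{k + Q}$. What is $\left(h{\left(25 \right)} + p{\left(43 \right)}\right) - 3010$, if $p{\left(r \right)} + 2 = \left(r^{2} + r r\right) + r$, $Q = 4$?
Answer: $\frac{21142}{29} \approx 729.03$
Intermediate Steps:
$p{\left(r \right)} = -2 + r + 2 r^{2}$ ($p{\left(r \right)} = -2 + \left(\left(r^{2} + r r\right) + r\right) = -2 + \left(\left(r^{2} + r^{2}\right) + r\right) = -2 + \left(2 r^{2} + r\right) = -2 + \left(r + 2 r^{2}\right) = -2 + r + 2 r^{2}$)
$h{\left(k \right)} = \frac{1}{4 + k}$ ($h{\left(k \right)} = \frac{1}{k + 4} = \frac{1}{4 + k}$)
$\left(h{\left(25 \right)} + p{\left(43 \right)}\right) - 3010 = \left(\frac{1}{4 + 25} + \left(-2 + 43 + 2 \cdot 43^{2}\right)\right) - 3010 = \left(\frac{1}{29} + \left(-2 + 43 + 2 \cdot 1849\right)\right) - 3010 = \left(\frac{1}{29} + \left(-2 + 43 + 3698\right)\right) - 3010 = \left(\frac{1}{29} + 3739\right) - 3010 = \frac{108432}{29} - 3010 = \frac{21142}{29}$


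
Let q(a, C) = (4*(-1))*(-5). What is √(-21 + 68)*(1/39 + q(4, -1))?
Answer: 781*√47/39 ≈ 137.29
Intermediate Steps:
q(a, C) = 20 (q(a, C) = -4*(-5) = 20)
√(-21 + 68)*(1/39 + q(4, -1)) = √(-21 + 68)*(1/39 + 20) = √47*(1/39 + 20) = √47*(781/39) = 781*√47/39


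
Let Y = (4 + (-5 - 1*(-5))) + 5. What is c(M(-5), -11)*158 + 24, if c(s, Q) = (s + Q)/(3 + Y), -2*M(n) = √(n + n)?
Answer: -725/6 - 79*I*√10/12 ≈ -120.83 - 20.818*I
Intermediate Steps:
Y = 9 (Y = (4 + (-5 + 5)) + 5 = (4 + 0) + 5 = 4 + 5 = 9)
M(n) = -√2*√n/2 (M(n) = -√(n + n)/2 = -√2*√n/2)
c(s, Q) = Q/12 + s/12 (c(s, Q) = (s + Q)/(3 + 9) = (Q + s)/12 = (Q + s)*(1/12) = Q/12 + s/12)
c(M(-5), -11)*158 + 24 = ((1/12)*(-11) + (-√2*√(-5)/2)/12)*158 + 24 = (-11/12 + (-√2*I*√5/2)/12)*158 + 24 = (-11/12 + (-I*√10/2)/12)*158 + 24 = (-11/12 - I*√10/24)*158 + 24 = (-869/6 - 79*I*√10/12) + 24 = -725/6 - 79*I*√10/12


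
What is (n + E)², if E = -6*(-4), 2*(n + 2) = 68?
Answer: 3136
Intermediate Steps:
n = 32 (n = -2 + (½)*68 = -2 + 34 = 32)
E = 24
(n + E)² = (32 + 24)² = 56² = 3136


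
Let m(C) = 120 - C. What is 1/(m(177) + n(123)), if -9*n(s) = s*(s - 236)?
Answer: 3/4462 ≈ 0.00067234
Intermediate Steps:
n(s) = -s*(-236 + s)/9 (n(s) = -s*(s - 236)/9 = -s*(-236 + s)/9)
1/(m(177) + n(123)) = 1/((120 - 1*177) + (⅑)*123*(236 - 1*123)) = 1/((120 - 177) + (⅑)*123*(236 - 123)) = 1/(-57 + (⅑)*123*113) = 1/(-57 + 4633/3) = 1/(4462/3) = 3/4462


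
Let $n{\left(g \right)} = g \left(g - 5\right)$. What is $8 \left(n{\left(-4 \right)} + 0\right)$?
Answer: $288$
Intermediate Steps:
$n{\left(g \right)} = g \left(-5 + g\right)$
$8 \left(n{\left(-4 \right)} + 0\right) = 8 \left(- 4 \left(-5 - 4\right) + 0\right) = 8 \left(\left(-4\right) \left(-9\right) + 0\right) = 8 \left(36 + 0\right) = 8 \cdot 36 = 288$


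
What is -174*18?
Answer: -3132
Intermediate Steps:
-174*18 = -3132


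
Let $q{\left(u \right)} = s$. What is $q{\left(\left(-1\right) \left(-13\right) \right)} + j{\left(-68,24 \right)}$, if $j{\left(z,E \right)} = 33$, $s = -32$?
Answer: $1$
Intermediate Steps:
$q{\left(u \right)} = -32$
$q{\left(\left(-1\right) \left(-13\right) \right)} + j{\left(-68,24 \right)} = -32 + 33 = 1$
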